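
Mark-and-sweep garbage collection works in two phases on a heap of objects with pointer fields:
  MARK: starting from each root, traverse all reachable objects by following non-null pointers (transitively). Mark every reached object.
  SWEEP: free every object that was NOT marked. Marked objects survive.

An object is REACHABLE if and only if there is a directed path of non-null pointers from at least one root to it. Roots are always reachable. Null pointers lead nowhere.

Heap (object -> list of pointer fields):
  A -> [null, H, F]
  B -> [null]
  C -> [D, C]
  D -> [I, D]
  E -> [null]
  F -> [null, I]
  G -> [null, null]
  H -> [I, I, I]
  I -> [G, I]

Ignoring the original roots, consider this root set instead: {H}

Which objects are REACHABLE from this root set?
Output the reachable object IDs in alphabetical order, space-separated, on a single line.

Answer: G H I

Derivation:
Roots: H
Mark H: refs=I I I, marked=H
Mark I: refs=G I, marked=H I
Mark G: refs=null null, marked=G H I
Unmarked (collected): A B C D E F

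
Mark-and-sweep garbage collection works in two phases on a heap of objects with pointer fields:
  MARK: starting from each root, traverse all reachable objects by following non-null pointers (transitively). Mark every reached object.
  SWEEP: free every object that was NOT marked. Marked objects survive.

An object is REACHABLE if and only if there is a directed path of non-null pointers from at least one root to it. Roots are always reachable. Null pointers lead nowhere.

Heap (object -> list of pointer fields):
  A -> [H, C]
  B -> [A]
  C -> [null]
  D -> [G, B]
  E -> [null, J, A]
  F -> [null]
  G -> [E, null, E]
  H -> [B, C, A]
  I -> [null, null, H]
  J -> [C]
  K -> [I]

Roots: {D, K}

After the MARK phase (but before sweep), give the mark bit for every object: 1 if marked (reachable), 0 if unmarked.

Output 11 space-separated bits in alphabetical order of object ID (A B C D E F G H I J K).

Roots: D K
Mark D: refs=G B, marked=D
Mark K: refs=I, marked=D K
Mark G: refs=E null E, marked=D G K
Mark B: refs=A, marked=B D G K
Mark I: refs=null null H, marked=B D G I K
Mark E: refs=null J A, marked=B D E G I K
Mark A: refs=H C, marked=A B D E G I K
Mark H: refs=B C A, marked=A B D E G H I K
Mark J: refs=C, marked=A B D E G H I J K
Mark C: refs=null, marked=A B C D E G H I J K
Unmarked (collected): F

Answer: 1 1 1 1 1 0 1 1 1 1 1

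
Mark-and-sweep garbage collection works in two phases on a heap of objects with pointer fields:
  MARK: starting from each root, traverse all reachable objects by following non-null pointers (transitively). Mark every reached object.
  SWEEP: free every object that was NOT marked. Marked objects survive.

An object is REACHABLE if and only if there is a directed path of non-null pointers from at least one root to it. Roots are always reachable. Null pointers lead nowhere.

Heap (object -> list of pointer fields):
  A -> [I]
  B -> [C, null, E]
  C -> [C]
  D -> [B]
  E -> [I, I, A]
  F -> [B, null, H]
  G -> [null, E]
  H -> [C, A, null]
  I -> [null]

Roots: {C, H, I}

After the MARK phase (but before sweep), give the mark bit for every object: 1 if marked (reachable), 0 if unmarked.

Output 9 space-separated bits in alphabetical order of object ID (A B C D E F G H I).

Answer: 1 0 1 0 0 0 0 1 1

Derivation:
Roots: C H I
Mark C: refs=C, marked=C
Mark H: refs=C A null, marked=C H
Mark I: refs=null, marked=C H I
Mark A: refs=I, marked=A C H I
Unmarked (collected): B D E F G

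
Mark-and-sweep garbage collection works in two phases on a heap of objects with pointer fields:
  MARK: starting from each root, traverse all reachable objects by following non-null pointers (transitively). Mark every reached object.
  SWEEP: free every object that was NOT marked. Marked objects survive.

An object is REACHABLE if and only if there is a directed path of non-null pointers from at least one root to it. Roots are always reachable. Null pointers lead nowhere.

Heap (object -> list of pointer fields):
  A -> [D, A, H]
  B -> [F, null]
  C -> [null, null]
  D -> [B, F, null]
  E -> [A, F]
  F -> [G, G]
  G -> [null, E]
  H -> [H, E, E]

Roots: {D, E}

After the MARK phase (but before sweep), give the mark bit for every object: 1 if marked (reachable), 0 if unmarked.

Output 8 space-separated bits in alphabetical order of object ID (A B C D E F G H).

Roots: D E
Mark D: refs=B F null, marked=D
Mark E: refs=A F, marked=D E
Mark B: refs=F null, marked=B D E
Mark F: refs=G G, marked=B D E F
Mark A: refs=D A H, marked=A B D E F
Mark G: refs=null E, marked=A B D E F G
Mark H: refs=H E E, marked=A B D E F G H
Unmarked (collected): C

Answer: 1 1 0 1 1 1 1 1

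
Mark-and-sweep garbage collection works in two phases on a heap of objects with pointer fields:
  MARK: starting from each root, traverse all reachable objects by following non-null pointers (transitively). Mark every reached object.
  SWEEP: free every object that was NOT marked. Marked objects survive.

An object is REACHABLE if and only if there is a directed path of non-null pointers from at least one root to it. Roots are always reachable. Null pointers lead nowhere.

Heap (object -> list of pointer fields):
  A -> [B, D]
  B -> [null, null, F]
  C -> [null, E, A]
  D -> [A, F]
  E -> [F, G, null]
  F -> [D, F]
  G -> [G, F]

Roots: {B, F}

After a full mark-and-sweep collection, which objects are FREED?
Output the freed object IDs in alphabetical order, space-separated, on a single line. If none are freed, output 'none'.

Roots: B F
Mark B: refs=null null F, marked=B
Mark F: refs=D F, marked=B F
Mark D: refs=A F, marked=B D F
Mark A: refs=B D, marked=A B D F
Unmarked (collected): C E G

Answer: C E G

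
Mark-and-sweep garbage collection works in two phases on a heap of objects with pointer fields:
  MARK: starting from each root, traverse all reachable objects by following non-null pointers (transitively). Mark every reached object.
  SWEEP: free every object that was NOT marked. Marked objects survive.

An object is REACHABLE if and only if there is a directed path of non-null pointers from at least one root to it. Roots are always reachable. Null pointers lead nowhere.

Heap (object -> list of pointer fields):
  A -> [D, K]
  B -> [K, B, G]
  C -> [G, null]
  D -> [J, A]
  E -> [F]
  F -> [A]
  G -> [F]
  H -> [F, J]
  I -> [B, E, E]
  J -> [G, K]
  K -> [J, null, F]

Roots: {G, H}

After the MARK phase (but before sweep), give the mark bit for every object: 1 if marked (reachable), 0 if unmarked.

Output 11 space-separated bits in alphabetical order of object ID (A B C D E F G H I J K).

Answer: 1 0 0 1 0 1 1 1 0 1 1

Derivation:
Roots: G H
Mark G: refs=F, marked=G
Mark H: refs=F J, marked=G H
Mark F: refs=A, marked=F G H
Mark J: refs=G K, marked=F G H J
Mark A: refs=D K, marked=A F G H J
Mark K: refs=J null F, marked=A F G H J K
Mark D: refs=J A, marked=A D F G H J K
Unmarked (collected): B C E I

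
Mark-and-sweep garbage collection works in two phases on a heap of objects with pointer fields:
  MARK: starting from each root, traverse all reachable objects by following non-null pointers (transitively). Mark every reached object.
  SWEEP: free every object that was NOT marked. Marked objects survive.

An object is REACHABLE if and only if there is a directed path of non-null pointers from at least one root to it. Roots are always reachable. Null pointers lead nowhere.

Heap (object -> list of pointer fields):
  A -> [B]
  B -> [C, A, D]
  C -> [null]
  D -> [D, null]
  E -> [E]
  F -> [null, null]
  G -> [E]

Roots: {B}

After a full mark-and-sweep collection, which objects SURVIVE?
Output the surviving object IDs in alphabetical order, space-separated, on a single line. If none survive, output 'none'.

Answer: A B C D

Derivation:
Roots: B
Mark B: refs=C A D, marked=B
Mark C: refs=null, marked=B C
Mark A: refs=B, marked=A B C
Mark D: refs=D null, marked=A B C D
Unmarked (collected): E F G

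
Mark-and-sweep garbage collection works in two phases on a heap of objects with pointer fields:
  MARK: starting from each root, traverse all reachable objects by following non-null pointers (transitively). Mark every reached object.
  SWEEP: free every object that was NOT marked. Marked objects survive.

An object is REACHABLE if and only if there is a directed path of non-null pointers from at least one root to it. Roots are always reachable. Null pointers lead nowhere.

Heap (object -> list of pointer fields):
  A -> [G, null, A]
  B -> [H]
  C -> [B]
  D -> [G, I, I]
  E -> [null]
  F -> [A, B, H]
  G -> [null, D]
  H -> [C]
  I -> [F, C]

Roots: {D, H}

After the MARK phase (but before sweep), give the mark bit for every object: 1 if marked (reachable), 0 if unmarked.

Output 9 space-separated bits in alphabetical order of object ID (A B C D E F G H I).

Roots: D H
Mark D: refs=G I I, marked=D
Mark H: refs=C, marked=D H
Mark G: refs=null D, marked=D G H
Mark I: refs=F C, marked=D G H I
Mark C: refs=B, marked=C D G H I
Mark F: refs=A B H, marked=C D F G H I
Mark B: refs=H, marked=B C D F G H I
Mark A: refs=G null A, marked=A B C D F G H I
Unmarked (collected): E

Answer: 1 1 1 1 0 1 1 1 1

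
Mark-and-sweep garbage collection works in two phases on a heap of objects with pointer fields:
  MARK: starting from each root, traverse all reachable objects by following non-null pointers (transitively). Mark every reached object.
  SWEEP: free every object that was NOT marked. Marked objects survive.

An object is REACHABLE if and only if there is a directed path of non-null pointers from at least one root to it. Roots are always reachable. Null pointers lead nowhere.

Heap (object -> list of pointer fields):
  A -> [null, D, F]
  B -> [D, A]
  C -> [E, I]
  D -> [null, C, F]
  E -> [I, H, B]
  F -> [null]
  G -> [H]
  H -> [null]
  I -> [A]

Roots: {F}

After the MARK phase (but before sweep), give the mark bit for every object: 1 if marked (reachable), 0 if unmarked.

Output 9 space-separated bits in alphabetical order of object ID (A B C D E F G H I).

Roots: F
Mark F: refs=null, marked=F
Unmarked (collected): A B C D E G H I

Answer: 0 0 0 0 0 1 0 0 0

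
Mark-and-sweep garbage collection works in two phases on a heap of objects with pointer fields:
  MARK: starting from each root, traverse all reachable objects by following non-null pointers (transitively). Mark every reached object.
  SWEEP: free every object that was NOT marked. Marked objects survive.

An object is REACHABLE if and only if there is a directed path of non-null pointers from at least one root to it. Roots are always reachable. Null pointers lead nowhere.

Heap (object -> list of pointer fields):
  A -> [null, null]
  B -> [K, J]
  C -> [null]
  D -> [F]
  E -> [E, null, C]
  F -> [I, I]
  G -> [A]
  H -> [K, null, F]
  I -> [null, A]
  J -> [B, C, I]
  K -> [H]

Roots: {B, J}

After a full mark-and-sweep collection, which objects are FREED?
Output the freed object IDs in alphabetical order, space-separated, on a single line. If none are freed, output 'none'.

Roots: B J
Mark B: refs=K J, marked=B
Mark J: refs=B C I, marked=B J
Mark K: refs=H, marked=B J K
Mark C: refs=null, marked=B C J K
Mark I: refs=null A, marked=B C I J K
Mark H: refs=K null F, marked=B C H I J K
Mark A: refs=null null, marked=A B C H I J K
Mark F: refs=I I, marked=A B C F H I J K
Unmarked (collected): D E G

Answer: D E G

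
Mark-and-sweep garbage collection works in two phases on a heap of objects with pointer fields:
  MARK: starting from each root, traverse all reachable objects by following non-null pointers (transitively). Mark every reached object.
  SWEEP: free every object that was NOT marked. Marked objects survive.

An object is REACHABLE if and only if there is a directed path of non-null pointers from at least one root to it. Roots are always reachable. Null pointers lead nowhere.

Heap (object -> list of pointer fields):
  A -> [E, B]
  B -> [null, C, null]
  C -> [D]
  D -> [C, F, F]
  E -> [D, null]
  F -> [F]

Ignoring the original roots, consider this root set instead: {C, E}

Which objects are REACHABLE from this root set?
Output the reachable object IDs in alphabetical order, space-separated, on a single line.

Answer: C D E F

Derivation:
Roots: C E
Mark C: refs=D, marked=C
Mark E: refs=D null, marked=C E
Mark D: refs=C F F, marked=C D E
Mark F: refs=F, marked=C D E F
Unmarked (collected): A B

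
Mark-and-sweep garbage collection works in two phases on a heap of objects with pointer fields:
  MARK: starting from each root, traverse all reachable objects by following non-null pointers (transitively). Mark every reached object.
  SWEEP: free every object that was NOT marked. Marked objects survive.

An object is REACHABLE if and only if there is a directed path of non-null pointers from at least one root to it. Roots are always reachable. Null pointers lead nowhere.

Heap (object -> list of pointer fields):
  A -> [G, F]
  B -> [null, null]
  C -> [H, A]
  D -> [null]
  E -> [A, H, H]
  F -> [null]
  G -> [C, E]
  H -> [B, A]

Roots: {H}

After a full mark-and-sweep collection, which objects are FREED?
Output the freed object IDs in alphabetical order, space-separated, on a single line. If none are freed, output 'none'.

Roots: H
Mark H: refs=B A, marked=H
Mark B: refs=null null, marked=B H
Mark A: refs=G F, marked=A B H
Mark G: refs=C E, marked=A B G H
Mark F: refs=null, marked=A B F G H
Mark C: refs=H A, marked=A B C F G H
Mark E: refs=A H H, marked=A B C E F G H
Unmarked (collected): D

Answer: D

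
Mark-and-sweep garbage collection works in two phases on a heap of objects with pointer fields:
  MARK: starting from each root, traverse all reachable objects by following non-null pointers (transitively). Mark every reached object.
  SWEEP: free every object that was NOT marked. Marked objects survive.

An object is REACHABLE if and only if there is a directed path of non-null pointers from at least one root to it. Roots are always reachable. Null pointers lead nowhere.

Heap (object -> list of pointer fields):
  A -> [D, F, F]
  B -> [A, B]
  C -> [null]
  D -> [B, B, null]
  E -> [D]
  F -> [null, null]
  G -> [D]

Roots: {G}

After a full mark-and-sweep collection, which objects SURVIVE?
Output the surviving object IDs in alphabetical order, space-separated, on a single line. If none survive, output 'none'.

Roots: G
Mark G: refs=D, marked=G
Mark D: refs=B B null, marked=D G
Mark B: refs=A B, marked=B D G
Mark A: refs=D F F, marked=A B D G
Mark F: refs=null null, marked=A B D F G
Unmarked (collected): C E

Answer: A B D F G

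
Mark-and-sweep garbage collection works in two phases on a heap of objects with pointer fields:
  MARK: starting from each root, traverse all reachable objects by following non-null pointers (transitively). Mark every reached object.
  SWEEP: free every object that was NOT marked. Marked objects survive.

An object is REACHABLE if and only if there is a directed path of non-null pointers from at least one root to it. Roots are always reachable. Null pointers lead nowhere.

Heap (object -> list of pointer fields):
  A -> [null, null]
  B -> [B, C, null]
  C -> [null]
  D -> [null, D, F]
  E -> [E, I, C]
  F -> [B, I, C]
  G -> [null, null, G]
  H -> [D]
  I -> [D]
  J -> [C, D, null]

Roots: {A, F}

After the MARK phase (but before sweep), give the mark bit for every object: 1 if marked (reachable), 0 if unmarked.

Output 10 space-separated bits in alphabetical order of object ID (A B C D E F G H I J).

Roots: A F
Mark A: refs=null null, marked=A
Mark F: refs=B I C, marked=A F
Mark B: refs=B C null, marked=A B F
Mark I: refs=D, marked=A B F I
Mark C: refs=null, marked=A B C F I
Mark D: refs=null D F, marked=A B C D F I
Unmarked (collected): E G H J

Answer: 1 1 1 1 0 1 0 0 1 0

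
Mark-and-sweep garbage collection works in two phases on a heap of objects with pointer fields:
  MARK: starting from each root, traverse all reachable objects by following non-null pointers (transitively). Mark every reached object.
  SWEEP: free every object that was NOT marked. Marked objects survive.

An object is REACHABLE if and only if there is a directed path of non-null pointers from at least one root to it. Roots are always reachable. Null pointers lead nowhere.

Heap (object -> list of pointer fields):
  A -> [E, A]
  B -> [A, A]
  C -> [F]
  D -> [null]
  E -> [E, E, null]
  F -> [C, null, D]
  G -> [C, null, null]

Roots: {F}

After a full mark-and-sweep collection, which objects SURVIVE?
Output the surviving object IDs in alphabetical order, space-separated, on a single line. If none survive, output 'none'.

Answer: C D F

Derivation:
Roots: F
Mark F: refs=C null D, marked=F
Mark C: refs=F, marked=C F
Mark D: refs=null, marked=C D F
Unmarked (collected): A B E G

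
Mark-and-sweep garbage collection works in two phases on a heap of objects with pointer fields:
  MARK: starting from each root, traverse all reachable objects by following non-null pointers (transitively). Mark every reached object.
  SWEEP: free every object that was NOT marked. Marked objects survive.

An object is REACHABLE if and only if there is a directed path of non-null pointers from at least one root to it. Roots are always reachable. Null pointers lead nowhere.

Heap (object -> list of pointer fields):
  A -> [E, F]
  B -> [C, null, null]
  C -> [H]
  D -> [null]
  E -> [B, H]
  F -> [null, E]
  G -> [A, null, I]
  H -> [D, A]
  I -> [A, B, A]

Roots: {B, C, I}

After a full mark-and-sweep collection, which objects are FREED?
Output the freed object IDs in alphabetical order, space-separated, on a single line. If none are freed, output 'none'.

Answer: G

Derivation:
Roots: B C I
Mark B: refs=C null null, marked=B
Mark C: refs=H, marked=B C
Mark I: refs=A B A, marked=B C I
Mark H: refs=D A, marked=B C H I
Mark A: refs=E F, marked=A B C H I
Mark D: refs=null, marked=A B C D H I
Mark E: refs=B H, marked=A B C D E H I
Mark F: refs=null E, marked=A B C D E F H I
Unmarked (collected): G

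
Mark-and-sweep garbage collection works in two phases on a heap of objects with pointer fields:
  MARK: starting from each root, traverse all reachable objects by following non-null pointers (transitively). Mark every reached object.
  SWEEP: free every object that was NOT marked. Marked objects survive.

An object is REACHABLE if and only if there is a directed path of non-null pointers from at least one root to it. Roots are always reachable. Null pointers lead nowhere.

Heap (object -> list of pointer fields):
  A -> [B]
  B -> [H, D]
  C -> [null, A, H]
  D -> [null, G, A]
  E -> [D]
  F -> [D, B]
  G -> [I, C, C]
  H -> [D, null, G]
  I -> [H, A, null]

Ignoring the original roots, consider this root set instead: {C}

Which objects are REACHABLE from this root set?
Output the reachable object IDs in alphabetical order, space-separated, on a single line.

Roots: C
Mark C: refs=null A H, marked=C
Mark A: refs=B, marked=A C
Mark H: refs=D null G, marked=A C H
Mark B: refs=H D, marked=A B C H
Mark D: refs=null G A, marked=A B C D H
Mark G: refs=I C C, marked=A B C D G H
Mark I: refs=H A null, marked=A B C D G H I
Unmarked (collected): E F

Answer: A B C D G H I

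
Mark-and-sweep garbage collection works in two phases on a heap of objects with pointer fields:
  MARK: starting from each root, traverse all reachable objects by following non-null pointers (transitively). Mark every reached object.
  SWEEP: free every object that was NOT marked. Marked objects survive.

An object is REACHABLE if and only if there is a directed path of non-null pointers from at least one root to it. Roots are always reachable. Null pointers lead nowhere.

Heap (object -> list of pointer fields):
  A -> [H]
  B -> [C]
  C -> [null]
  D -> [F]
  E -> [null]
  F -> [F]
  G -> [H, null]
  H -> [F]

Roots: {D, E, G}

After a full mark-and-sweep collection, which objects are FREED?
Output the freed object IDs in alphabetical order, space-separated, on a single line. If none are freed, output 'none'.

Roots: D E G
Mark D: refs=F, marked=D
Mark E: refs=null, marked=D E
Mark G: refs=H null, marked=D E G
Mark F: refs=F, marked=D E F G
Mark H: refs=F, marked=D E F G H
Unmarked (collected): A B C

Answer: A B C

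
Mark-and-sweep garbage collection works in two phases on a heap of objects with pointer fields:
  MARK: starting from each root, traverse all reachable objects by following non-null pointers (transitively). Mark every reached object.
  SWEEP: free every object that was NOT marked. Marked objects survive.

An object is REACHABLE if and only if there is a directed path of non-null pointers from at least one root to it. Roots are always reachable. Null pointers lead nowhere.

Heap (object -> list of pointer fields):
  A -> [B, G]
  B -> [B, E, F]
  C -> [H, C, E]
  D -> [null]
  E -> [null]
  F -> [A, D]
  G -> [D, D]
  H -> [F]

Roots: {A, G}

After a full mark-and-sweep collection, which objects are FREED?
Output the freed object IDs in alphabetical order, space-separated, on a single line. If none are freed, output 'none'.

Roots: A G
Mark A: refs=B G, marked=A
Mark G: refs=D D, marked=A G
Mark B: refs=B E F, marked=A B G
Mark D: refs=null, marked=A B D G
Mark E: refs=null, marked=A B D E G
Mark F: refs=A D, marked=A B D E F G
Unmarked (collected): C H

Answer: C H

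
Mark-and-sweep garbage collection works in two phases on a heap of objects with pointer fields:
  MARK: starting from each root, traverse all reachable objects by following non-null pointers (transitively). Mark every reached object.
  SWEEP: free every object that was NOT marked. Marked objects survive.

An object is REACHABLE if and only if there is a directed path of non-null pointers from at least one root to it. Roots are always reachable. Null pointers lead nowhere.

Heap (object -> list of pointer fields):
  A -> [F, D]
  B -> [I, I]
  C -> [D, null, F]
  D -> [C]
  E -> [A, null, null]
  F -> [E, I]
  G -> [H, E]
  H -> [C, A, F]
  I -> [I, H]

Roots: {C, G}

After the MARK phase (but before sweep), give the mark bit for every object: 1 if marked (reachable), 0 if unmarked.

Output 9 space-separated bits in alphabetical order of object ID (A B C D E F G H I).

Answer: 1 0 1 1 1 1 1 1 1

Derivation:
Roots: C G
Mark C: refs=D null F, marked=C
Mark G: refs=H E, marked=C G
Mark D: refs=C, marked=C D G
Mark F: refs=E I, marked=C D F G
Mark H: refs=C A F, marked=C D F G H
Mark E: refs=A null null, marked=C D E F G H
Mark I: refs=I H, marked=C D E F G H I
Mark A: refs=F D, marked=A C D E F G H I
Unmarked (collected): B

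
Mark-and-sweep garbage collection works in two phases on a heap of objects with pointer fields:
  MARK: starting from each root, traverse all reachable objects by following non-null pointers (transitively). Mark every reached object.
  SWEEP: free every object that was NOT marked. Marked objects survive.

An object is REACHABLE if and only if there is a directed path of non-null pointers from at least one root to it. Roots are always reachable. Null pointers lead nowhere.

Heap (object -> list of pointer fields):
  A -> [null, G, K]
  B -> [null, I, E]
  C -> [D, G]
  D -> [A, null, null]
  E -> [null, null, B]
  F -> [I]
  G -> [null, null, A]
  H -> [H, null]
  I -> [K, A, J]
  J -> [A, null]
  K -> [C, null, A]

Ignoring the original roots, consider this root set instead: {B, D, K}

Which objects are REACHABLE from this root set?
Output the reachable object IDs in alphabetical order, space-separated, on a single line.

Answer: A B C D E G I J K

Derivation:
Roots: B D K
Mark B: refs=null I E, marked=B
Mark D: refs=A null null, marked=B D
Mark K: refs=C null A, marked=B D K
Mark I: refs=K A J, marked=B D I K
Mark E: refs=null null B, marked=B D E I K
Mark A: refs=null G K, marked=A B D E I K
Mark C: refs=D G, marked=A B C D E I K
Mark J: refs=A null, marked=A B C D E I J K
Mark G: refs=null null A, marked=A B C D E G I J K
Unmarked (collected): F H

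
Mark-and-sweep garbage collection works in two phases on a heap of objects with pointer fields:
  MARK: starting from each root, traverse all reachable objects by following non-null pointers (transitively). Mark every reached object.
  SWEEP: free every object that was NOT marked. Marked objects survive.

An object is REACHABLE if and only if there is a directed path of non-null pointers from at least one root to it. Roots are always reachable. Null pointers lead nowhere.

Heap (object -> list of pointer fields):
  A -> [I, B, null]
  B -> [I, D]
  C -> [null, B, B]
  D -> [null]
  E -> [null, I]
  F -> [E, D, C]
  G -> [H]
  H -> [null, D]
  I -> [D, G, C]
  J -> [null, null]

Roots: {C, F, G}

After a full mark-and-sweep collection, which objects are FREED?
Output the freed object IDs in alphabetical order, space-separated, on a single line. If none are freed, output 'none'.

Answer: A J

Derivation:
Roots: C F G
Mark C: refs=null B B, marked=C
Mark F: refs=E D C, marked=C F
Mark G: refs=H, marked=C F G
Mark B: refs=I D, marked=B C F G
Mark E: refs=null I, marked=B C E F G
Mark D: refs=null, marked=B C D E F G
Mark H: refs=null D, marked=B C D E F G H
Mark I: refs=D G C, marked=B C D E F G H I
Unmarked (collected): A J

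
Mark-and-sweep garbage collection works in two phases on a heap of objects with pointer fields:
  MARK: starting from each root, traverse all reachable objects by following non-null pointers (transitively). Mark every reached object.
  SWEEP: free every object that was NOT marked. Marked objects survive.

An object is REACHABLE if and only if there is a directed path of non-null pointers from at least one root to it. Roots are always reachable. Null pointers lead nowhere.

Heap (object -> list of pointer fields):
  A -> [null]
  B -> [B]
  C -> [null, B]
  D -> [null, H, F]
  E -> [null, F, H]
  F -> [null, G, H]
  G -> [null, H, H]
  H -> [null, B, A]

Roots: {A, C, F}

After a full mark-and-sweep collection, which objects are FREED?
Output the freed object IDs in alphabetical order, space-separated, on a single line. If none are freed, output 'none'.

Roots: A C F
Mark A: refs=null, marked=A
Mark C: refs=null B, marked=A C
Mark F: refs=null G H, marked=A C F
Mark B: refs=B, marked=A B C F
Mark G: refs=null H H, marked=A B C F G
Mark H: refs=null B A, marked=A B C F G H
Unmarked (collected): D E

Answer: D E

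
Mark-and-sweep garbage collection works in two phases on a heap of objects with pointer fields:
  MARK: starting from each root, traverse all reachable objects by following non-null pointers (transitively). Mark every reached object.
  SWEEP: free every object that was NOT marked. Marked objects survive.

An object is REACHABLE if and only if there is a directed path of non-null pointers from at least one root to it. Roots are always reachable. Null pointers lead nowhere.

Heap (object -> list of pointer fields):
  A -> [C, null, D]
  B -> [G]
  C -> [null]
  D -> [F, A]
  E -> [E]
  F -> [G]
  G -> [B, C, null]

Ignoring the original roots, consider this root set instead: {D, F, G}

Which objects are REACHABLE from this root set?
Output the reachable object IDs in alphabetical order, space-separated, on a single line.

Answer: A B C D F G

Derivation:
Roots: D F G
Mark D: refs=F A, marked=D
Mark F: refs=G, marked=D F
Mark G: refs=B C null, marked=D F G
Mark A: refs=C null D, marked=A D F G
Mark B: refs=G, marked=A B D F G
Mark C: refs=null, marked=A B C D F G
Unmarked (collected): E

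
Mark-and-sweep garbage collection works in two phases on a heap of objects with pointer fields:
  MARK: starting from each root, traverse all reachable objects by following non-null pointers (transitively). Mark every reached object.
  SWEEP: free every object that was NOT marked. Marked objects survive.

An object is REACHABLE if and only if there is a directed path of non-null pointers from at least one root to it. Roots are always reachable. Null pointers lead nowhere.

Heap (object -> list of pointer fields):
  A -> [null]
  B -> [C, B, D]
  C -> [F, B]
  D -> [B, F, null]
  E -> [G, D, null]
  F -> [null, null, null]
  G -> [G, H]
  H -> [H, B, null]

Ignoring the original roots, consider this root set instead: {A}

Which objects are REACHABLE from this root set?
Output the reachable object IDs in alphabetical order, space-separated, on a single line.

Answer: A

Derivation:
Roots: A
Mark A: refs=null, marked=A
Unmarked (collected): B C D E F G H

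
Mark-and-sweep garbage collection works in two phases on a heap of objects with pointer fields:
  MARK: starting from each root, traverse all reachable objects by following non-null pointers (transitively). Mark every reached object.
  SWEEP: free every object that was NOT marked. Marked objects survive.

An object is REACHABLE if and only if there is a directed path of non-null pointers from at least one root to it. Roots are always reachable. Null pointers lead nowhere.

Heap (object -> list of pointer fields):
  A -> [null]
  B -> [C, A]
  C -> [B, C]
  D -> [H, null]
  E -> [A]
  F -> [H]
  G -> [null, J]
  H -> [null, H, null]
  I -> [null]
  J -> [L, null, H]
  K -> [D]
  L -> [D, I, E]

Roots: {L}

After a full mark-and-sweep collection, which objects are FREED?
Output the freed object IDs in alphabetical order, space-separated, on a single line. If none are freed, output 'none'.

Answer: B C F G J K

Derivation:
Roots: L
Mark L: refs=D I E, marked=L
Mark D: refs=H null, marked=D L
Mark I: refs=null, marked=D I L
Mark E: refs=A, marked=D E I L
Mark H: refs=null H null, marked=D E H I L
Mark A: refs=null, marked=A D E H I L
Unmarked (collected): B C F G J K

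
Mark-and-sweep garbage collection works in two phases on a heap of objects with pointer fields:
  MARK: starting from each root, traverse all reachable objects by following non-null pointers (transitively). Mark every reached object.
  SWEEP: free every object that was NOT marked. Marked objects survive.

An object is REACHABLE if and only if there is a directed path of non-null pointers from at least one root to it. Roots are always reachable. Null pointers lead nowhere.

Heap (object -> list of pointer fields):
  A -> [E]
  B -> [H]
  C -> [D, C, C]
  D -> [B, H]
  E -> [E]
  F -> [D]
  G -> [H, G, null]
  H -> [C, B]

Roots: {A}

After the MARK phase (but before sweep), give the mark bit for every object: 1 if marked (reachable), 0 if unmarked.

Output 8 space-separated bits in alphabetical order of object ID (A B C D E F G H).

Answer: 1 0 0 0 1 0 0 0

Derivation:
Roots: A
Mark A: refs=E, marked=A
Mark E: refs=E, marked=A E
Unmarked (collected): B C D F G H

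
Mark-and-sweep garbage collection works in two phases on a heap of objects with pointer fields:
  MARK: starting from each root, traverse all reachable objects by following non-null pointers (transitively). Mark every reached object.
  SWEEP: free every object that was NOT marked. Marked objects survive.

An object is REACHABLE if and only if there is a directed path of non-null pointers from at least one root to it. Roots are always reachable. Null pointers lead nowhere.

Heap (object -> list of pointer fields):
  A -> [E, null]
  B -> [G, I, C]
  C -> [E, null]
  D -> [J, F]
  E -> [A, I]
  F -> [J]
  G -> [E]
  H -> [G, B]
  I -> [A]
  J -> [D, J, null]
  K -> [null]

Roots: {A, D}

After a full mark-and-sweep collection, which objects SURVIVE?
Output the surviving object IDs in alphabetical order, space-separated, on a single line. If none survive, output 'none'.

Roots: A D
Mark A: refs=E null, marked=A
Mark D: refs=J F, marked=A D
Mark E: refs=A I, marked=A D E
Mark J: refs=D J null, marked=A D E J
Mark F: refs=J, marked=A D E F J
Mark I: refs=A, marked=A D E F I J
Unmarked (collected): B C G H K

Answer: A D E F I J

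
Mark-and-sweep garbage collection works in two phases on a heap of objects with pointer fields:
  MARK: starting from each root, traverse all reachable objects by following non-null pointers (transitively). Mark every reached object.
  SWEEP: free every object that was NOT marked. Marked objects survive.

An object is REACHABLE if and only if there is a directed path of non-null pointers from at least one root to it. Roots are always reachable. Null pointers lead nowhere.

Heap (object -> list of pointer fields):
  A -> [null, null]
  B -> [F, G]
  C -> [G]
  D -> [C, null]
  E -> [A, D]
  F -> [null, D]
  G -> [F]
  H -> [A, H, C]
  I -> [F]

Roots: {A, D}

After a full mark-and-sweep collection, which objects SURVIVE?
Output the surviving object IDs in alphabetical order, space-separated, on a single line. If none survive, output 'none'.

Roots: A D
Mark A: refs=null null, marked=A
Mark D: refs=C null, marked=A D
Mark C: refs=G, marked=A C D
Mark G: refs=F, marked=A C D G
Mark F: refs=null D, marked=A C D F G
Unmarked (collected): B E H I

Answer: A C D F G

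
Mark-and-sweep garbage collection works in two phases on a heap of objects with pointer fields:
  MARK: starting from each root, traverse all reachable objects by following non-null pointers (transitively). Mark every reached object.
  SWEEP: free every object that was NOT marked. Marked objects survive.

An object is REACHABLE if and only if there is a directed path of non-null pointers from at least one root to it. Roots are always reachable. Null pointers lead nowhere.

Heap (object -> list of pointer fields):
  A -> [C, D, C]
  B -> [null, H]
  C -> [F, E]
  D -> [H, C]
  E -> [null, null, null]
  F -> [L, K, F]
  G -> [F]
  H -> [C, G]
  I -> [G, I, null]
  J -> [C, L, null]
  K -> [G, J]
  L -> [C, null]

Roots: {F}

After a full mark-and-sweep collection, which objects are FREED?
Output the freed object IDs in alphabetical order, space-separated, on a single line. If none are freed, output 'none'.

Roots: F
Mark F: refs=L K F, marked=F
Mark L: refs=C null, marked=F L
Mark K: refs=G J, marked=F K L
Mark C: refs=F E, marked=C F K L
Mark G: refs=F, marked=C F G K L
Mark J: refs=C L null, marked=C F G J K L
Mark E: refs=null null null, marked=C E F G J K L
Unmarked (collected): A B D H I

Answer: A B D H I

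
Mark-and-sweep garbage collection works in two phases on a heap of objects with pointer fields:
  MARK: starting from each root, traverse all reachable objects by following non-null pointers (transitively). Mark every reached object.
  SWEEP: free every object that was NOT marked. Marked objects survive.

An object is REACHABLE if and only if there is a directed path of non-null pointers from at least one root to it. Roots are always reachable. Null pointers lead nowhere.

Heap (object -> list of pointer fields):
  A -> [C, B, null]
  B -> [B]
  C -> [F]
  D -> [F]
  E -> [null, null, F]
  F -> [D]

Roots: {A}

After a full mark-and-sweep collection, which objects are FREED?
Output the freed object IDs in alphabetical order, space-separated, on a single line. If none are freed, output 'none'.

Roots: A
Mark A: refs=C B null, marked=A
Mark C: refs=F, marked=A C
Mark B: refs=B, marked=A B C
Mark F: refs=D, marked=A B C F
Mark D: refs=F, marked=A B C D F
Unmarked (collected): E

Answer: E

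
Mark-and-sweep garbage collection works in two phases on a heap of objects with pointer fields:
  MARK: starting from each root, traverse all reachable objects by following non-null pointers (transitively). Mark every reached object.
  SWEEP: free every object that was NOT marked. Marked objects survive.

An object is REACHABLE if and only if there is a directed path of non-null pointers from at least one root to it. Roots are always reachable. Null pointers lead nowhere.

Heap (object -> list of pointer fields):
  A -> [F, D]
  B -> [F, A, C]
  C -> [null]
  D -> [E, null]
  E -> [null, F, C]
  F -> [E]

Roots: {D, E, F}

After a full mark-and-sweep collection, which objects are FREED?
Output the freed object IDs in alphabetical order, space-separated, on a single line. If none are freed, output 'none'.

Roots: D E F
Mark D: refs=E null, marked=D
Mark E: refs=null F C, marked=D E
Mark F: refs=E, marked=D E F
Mark C: refs=null, marked=C D E F
Unmarked (collected): A B

Answer: A B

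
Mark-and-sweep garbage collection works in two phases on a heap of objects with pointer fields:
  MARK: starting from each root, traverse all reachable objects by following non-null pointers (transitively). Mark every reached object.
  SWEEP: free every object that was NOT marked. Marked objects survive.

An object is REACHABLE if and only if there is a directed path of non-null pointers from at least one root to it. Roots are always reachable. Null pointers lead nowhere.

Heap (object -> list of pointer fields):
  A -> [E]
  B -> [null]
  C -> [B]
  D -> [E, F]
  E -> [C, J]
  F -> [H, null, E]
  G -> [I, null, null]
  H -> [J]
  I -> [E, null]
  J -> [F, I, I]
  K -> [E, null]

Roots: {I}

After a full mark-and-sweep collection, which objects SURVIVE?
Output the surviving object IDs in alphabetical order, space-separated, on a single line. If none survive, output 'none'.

Answer: B C E F H I J

Derivation:
Roots: I
Mark I: refs=E null, marked=I
Mark E: refs=C J, marked=E I
Mark C: refs=B, marked=C E I
Mark J: refs=F I I, marked=C E I J
Mark B: refs=null, marked=B C E I J
Mark F: refs=H null E, marked=B C E F I J
Mark H: refs=J, marked=B C E F H I J
Unmarked (collected): A D G K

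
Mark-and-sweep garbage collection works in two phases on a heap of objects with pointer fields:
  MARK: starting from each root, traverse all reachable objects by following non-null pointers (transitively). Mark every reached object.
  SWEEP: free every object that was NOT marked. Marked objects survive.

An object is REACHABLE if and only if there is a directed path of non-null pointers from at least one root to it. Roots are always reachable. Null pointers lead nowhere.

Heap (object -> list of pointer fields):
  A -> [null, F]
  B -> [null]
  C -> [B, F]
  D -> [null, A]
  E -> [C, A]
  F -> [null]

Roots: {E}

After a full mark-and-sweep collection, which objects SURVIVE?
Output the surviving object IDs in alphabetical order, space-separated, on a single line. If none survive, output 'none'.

Roots: E
Mark E: refs=C A, marked=E
Mark C: refs=B F, marked=C E
Mark A: refs=null F, marked=A C E
Mark B: refs=null, marked=A B C E
Mark F: refs=null, marked=A B C E F
Unmarked (collected): D

Answer: A B C E F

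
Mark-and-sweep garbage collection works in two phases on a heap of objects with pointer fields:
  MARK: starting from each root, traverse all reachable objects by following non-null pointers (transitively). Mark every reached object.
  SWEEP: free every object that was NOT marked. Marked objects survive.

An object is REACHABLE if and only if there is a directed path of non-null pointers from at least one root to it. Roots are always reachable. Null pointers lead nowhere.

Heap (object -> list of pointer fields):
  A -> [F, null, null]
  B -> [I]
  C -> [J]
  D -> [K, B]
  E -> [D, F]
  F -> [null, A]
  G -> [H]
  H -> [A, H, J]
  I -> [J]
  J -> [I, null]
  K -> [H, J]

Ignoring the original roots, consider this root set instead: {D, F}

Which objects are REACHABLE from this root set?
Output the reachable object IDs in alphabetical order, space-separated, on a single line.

Answer: A B D F H I J K

Derivation:
Roots: D F
Mark D: refs=K B, marked=D
Mark F: refs=null A, marked=D F
Mark K: refs=H J, marked=D F K
Mark B: refs=I, marked=B D F K
Mark A: refs=F null null, marked=A B D F K
Mark H: refs=A H J, marked=A B D F H K
Mark J: refs=I null, marked=A B D F H J K
Mark I: refs=J, marked=A B D F H I J K
Unmarked (collected): C E G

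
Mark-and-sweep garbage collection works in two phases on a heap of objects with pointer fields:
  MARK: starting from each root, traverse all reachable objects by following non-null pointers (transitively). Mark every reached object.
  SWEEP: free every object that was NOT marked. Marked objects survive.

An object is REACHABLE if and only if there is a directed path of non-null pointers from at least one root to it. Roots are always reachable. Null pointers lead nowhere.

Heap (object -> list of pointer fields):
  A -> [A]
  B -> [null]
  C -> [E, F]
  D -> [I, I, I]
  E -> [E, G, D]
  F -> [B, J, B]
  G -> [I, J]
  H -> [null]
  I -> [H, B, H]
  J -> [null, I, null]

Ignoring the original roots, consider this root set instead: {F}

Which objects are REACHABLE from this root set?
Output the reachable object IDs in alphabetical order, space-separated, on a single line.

Answer: B F H I J

Derivation:
Roots: F
Mark F: refs=B J B, marked=F
Mark B: refs=null, marked=B F
Mark J: refs=null I null, marked=B F J
Mark I: refs=H B H, marked=B F I J
Mark H: refs=null, marked=B F H I J
Unmarked (collected): A C D E G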